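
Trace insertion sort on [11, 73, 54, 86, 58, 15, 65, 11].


Initial: [11, 73, 54, 86, 58, 15, 65, 11]
Insert 73: [11, 73, 54, 86, 58, 15, 65, 11]
Insert 54: [11, 54, 73, 86, 58, 15, 65, 11]
Insert 86: [11, 54, 73, 86, 58, 15, 65, 11]
Insert 58: [11, 54, 58, 73, 86, 15, 65, 11]
Insert 15: [11, 15, 54, 58, 73, 86, 65, 11]
Insert 65: [11, 15, 54, 58, 65, 73, 86, 11]
Insert 11: [11, 11, 15, 54, 58, 65, 73, 86]

Sorted: [11, 11, 15, 54, 58, 65, 73, 86]


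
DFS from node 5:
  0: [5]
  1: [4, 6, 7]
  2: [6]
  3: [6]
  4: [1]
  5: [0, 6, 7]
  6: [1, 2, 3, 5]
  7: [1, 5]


Visit 5, push [7, 6, 0]
Visit 0, push []
Visit 6, push [3, 2, 1]
Visit 1, push [7, 4]
Visit 4, push []
Visit 7, push []
Visit 2, push []
Visit 3, push []

DFS order: [5, 0, 6, 1, 4, 7, 2, 3]


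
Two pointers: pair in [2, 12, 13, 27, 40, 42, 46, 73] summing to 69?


lo=0(2)+hi=7(73)=75
lo=0(2)+hi=6(46)=48
lo=1(12)+hi=6(46)=58
lo=2(13)+hi=6(46)=59
lo=3(27)+hi=6(46)=73
lo=3(27)+hi=5(42)=69

Yes: 27+42=69


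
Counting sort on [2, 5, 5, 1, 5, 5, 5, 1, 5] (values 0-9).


Input: [2, 5, 5, 1, 5, 5, 5, 1, 5]
Counts: [0, 2, 1, 0, 0, 6, 0, 0, 0, 0]

Sorted: [1, 1, 2, 5, 5, 5, 5, 5, 5]


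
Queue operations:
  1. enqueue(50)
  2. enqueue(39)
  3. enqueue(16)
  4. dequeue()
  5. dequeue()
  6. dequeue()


enqueue(50) -> [50]
enqueue(39) -> [50, 39]
enqueue(16) -> [50, 39, 16]
dequeue()->50, [39, 16]
dequeue()->39, [16]
dequeue()->16, []

Final queue: []


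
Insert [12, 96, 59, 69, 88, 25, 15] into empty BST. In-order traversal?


Insert 12: root
Insert 96: R from 12
Insert 59: R from 12 -> L from 96
Insert 69: R from 12 -> L from 96 -> R from 59
Insert 88: R from 12 -> L from 96 -> R from 59 -> R from 69
Insert 25: R from 12 -> L from 96 -> L from 59
Insert 15: R from 12 -> L from 96 -> L from 59 -> L from 25

In-order: [12, 15, 25, 59, 69, 88, 96]


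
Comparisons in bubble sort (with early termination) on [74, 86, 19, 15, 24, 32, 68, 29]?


Algorithm: bubble sort (with early termination)
Input: [74, 86, 19, 15, 24, 32, 68, 29]
Sorted: [15, 19, 24, 29, 32, 68, 74, 86]

25


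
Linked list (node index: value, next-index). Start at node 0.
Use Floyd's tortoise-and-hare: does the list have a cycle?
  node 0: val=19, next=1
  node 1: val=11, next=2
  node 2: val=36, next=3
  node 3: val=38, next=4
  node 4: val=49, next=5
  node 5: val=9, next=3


Floyd's tortoise (slow, +1) and hare (fast, +2):
  init: slow=0, fast=0
  step 1: slow=1, fast=2
  step 2: slow=2, fast=4
  step 3: slow=3, fast=3
  slow == fast at node 3: cycle detected

Cycle: yes


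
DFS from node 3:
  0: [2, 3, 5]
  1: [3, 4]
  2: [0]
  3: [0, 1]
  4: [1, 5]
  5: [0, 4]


Visit 3, push [1, 0]
Visit 0, push [5, 2]
Visit 2, push []
Visit 5, push [4]
Visit 4, push [1]
Visit 1, push []

DFS order: [3, 0, 2, 5, 4, 1]


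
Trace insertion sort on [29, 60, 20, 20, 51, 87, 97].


Initial: [29, 60, 20, 20, 51, 87, 97]
Insert 60: [29, 60, 20, 20, 51, 87, 97]
Insert 20: [20, 29, 60, 20, 51, 87, 97]
Insert 20: [20, 20, 29, 60, 51, 87, 97]
Insert 51: [20, 20, 29, 51, 60, 87, 97]
Insert 87: [20, 20, 29, 51, 60, 87, 97]
Insert 97: [20, 20, 29, 51, 60, 87, 97]

Sorted: [20, 20, 29, 51, 60, 87, 97]


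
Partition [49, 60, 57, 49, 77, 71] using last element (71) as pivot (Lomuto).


Pivot: 71
  49 <= 71: advance i (no swap)
  60 <= 71: advance i (no swap)
  57 <= 71: advance i (no swap)
  49 <= 71: advance i (no swap)
Place pivot at 4: [49, 60, 57, 49, 71, 77]

Partitioned: [49, 60, 57, 49, 71, 77]


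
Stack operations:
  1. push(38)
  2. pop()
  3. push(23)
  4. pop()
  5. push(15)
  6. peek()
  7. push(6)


push(38) -> [38]
pop()->38, []
push(23) -> [23]
pop()->23, []
push(15) -> [15]
peek()->15
push(6) -> [15, 6]

Final stack: [15, 6]


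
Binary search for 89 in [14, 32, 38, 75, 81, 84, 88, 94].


Step 1: lo=0, hi=7, mid=3, val=75
Step 2: lo=4, hi=7, mid=5, val=84
Step 3: lo=6, hi=7, mid=6, val=88
Step 4: lo=7, hi=7, mid=7, val=94

Not found


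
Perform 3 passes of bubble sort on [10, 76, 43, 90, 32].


Initial: [10, 76, 43, 90, 32]
Pass 1: [10, 43, 76, 32, 90] (2 swaps)
Pass 2: [10, 43, 32, 76, 90] (1 swaps)
Pass 3: [10, 32, 43, 76, 90] (1 swaps)

After 3 passes: [10, 32, 43, 76, 90]


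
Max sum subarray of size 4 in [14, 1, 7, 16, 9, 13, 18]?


[0:4]: 38
[1:5]: 33
[2:6]: 45
[3:7]: 56

Max: 56 at [3:7]


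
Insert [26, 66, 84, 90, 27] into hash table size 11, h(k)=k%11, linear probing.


Insert 26: h=4 -> slot 4
Insert 66: h=0 -> slot 0
Insert 84: h=7 -> slot 7
Insert 90: h=2 -> slot 2
Insert 27: h=5 -> slot 5

Table: [66, None, 90, None, 26, 27, None, 84, None, None, None]


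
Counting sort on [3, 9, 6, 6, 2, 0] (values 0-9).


Input: [3, 9, 6, 6, 2, 0]
Counts: [1, 0, 1, 1, 0, 0, 2, 0, 0, 1]

Sorted: [0, 2, 3, 6, 6, 9]


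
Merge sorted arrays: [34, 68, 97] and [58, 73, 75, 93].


Take 34 from A
Take 58 from B
Take 68 from A
Take 73 from B
Take 75 from B
Take 93 from B

Merged: [34, 58, 68, 73, 75, 93, 97]


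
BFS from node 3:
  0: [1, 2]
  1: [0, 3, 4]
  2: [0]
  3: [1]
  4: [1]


Visit 3, enqueue [1]
Visit 1, enqueue [0, 4]
Visit 0, enqueue [2]
Visit 4, enqueue []
Visit 2, enqueue []

BFS order: [3, 1, 0, 4, 2]


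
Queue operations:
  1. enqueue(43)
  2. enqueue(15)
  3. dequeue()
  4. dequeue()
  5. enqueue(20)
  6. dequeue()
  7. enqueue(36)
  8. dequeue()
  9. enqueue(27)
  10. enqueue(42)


enqueue(43) -> [43]
enqueue(15) -> [43, 15]
dequeue()->43, [15]
dequeue()->15, []
enqueue(20) -> [20]
dequeue()->20, []
enqueue(36) -> [36]
dequeue()->36, []
enqueue(27) -> [27]
enqueue(42) -> [27, 42]

Final queue: [27, 42]


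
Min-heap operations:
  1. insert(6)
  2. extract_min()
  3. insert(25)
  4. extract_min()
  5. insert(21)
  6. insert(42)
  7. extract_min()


insert(6) -> [6]
extract_min()->6, []
insert(25) -> [25]
extract_min()->25, []
insert(21) -> [21]
insert(42) -> [21, 42]
extract_min()->21, [42]

Final heap: [42]


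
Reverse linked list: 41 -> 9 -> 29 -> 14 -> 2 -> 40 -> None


Step 1: curr=41, set curr.next=prev(None) | reversed so far: 41
Step 2: curr=9, set curr.next=prev(41) | reversed so far: 9 -> 41
Step 3: curr=29, set curr.next=prev(9) | reversed so far: 29 -> 9 -> 41
Step 4: curr=14, set curr.next=prev(29) | reversed so far: 14 -> 29 -> 9 -> 41
Step 5: curr=2, set curr.next=prev(14) | reversed so far: 2 -> 14 -> 29 -> 9 -> 41
Step 6: curr=40, set curr.next=prev(2) | reversed so far: 40 -> 2 -> 14 -> 29 -> 9 -> 41

40 -> 2 -> 14 -> 29 -> 9 -> 41 -> None


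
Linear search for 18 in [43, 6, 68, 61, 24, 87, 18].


i=0: 43!=18
i=1: 6!=18
i=2: 68!=18
i=3: 61!=18
i=4: 24!=18
i=5: 87!=18
i=6: 18==18 found!

Found at 6, 7 comps


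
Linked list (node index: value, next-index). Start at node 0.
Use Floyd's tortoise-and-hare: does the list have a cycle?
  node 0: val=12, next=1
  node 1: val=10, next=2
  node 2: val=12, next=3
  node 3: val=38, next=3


Floyd's tortoise (slow, +1) and hare (fast, +2):
  init: slow=0, fast=0
  step 1: slow=1, fast=2
  step 2: slow=2, fast=3
  step 3: slow=3, fast=3
  slow == fast at node 3: cycle detected

Cycle: yes


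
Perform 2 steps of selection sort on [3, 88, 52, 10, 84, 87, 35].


Initial: [3, 88, 52, 10, 84, 87, 35]
Step 1: min=3 at 0
  Swap: [3, 88, 52, 10, 84, 87, 35]
Step 2: min=10 at 3
  Swap: [3, 10, 52, 88, 84, 87, 35]

After 2 steps: [3, 10, 52, 88, 84, 87, 35]


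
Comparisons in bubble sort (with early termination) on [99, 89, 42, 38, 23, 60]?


Algorithm: bubble sort (with early termination)
Input: [99, 89, 42, 38, 23, 60]
Sorted: [23, 38, 42, 60, 89, 99]

15


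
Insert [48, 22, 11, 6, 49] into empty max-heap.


Insert 48: [48]
Insert 22: [48, 22]
Insert 11: [48, 22, 11]
Insert 6: [48, 22, 11, 6]
Insert 49: [49, 48, 11, 6, 22]

Final heap: [49, 48, 11, 6, 22]


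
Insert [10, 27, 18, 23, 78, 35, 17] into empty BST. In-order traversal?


Insert 10: root
Insert 27: R from 10
Insert 18: R from 10 -> L from 27
Insert 23: R from 10 -> L from 27 -> R from 18
Insert 78: R from 10 -> R from 27
Insert 35: R from 10 -> R from 27 -> L from 78
Insert 17: R from 10 -> L from 27 -> L from 18

In-order: [10, 17, 18, 23, 27, 35, 78]


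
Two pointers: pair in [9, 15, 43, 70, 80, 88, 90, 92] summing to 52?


lo=0(9)+hi=7(92)=101
lo=0(9)+hi=6(90)=99
lo=0(9)+hi=5(88)=97
lo=0(9)+hi=4(80)=89
lo=0(9)+hi=3(70)=79
lo=0(9)+hi=2(43)=52

Yes: 9+43=52


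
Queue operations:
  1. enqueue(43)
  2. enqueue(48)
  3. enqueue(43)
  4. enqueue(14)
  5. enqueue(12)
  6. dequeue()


enqueue(43) -> [43]
enqueue(48) -> [43, 48]
enqueue(43) -> [43, 48, 43]
enqueue(14) -> [43, 48, 43, 14]
enqueue(12) -> [43, 48, 43, 14, 12]
dequeue()->43, [48, 43, 14, 12]

Final queue: [48, 43, 14, 12]


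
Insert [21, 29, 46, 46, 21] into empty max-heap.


Insert 21: [21]
Insert 29: [29, 21]
Insert 46: [46, 21, 29]
Insert 46: [46, 46, 29, 21]
Insert 21: [46, 46, 29, 21, 21]

Final heap: [46, 46, 29, 21, 21]


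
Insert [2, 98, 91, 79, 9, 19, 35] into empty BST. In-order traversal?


Insert 2: root
Insert 98: R from 2
Insert 91: R from 2 -> L from 98
Insert 79: R from 2 -> L from 98 -> L from 91
Insert 9: R from 2 -> L from 98 -> L from 91 -> L from 79
Insert 19: R from 2 -> L from 98 -> L from 91 -> L from 79 -> R from 9
Insert 35: R from 2 -> L from 98 -> L from 91 -> L from 79 -> R from 9 -> R from 19

In-order: [2, 9, 19, 35, 79, 91, 98]


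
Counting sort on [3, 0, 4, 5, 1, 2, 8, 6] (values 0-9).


Input: [3, 0, 4, 5, 1, 2, 8, 6]
Counts: [1, 1, 1, 1, 1, 1, 1, 0, 1, 0]

Sorted: [0, 1, 2, 3, 4, 5, 6, 8]


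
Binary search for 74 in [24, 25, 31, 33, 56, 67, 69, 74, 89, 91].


Step 1: lo=0, hi=9, mid=4, val=56
Step 2: lo=5, hi=9, mid=7, val=74

Found at index 7


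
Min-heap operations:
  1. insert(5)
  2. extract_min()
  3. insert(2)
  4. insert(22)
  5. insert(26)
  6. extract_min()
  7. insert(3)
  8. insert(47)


insert(5) -> [5]
extract_min()->5, []
insert(2) -> [2]
insert(22) -> [2, 22]
insert(26) -> [2, 22, 26]
extract_min()->2, [22, 26]
insert(3) -> [3, 26, 22]
insert(47) -> [3, 26, 22, 47]

Final heap: [3, 26, 22, 47]


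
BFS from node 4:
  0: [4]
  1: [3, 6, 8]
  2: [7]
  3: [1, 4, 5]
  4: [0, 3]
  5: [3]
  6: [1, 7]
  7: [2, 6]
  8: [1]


Visit 4, enqueue [0, 3]
Visit 0, enqueue []
Visit 3, enqueue [1, 5]
Visit 1, enqueue [6, 8]
Visit 5, enqueue []
Visit 6, enqueue [7]
Visit 8, enqueue []
Visit 7, enqueue [2]
Visit 2, enqueue []

BFS order: [4, 0, 3, 1, 5, 6, 8, 7, 2]


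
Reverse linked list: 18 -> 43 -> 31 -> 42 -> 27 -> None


Step 1: curr=18, set curr.next=prev(None) | reversed so far: 18
Step 2: curr=43, set curr.next=prev(18) | reversed so far: 43 -> 18
Step 3: curr=31, set curr.next=prev(43) | reversed so far: 31 -> 43 -> 18
Step 4: curr=42, set curr.next=prev(31) | reversed so far: 42 -> 31 -> 43 -> 18
Step 5: curr=27, set curr.next=prev(42) | reversed so far: 27 -> 42 -> 31 -> 43 -> 18

27 -> 42 -> 31 -> 43 -> 18 -> None


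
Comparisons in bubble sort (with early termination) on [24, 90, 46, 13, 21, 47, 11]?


Algorithm: bubble sort (with early termination)
Input: [24, 90, 46, 13, 21, 47, 11]
Sorted: [11, 13, 21, 24, 46, 47, 90]

21


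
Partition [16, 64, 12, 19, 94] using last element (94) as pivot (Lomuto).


Pivot: 94
  16 <= 94: advance i (no swap)
  64 <= 94: advance i (no swap)
  12 <= 94: advance i (no swap)
  19 <= 94: advance i (no swap)
Place pivot at 4: [16, 64, 12, 19, 94]

Partitioned: [16, 64, 12, 19, 94]


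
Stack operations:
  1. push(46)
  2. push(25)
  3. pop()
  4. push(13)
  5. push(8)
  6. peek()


push(46) -> [46]
push(25) -> [46, 25]
pop()->25, [46]
push(13) -> [46, 13]
push(8) -> [46, 13, 8]
peek()->8

Final stack: [46, 13, 8]


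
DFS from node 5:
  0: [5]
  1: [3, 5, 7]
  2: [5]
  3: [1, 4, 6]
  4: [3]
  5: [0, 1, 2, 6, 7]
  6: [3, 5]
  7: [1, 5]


Visit 5, push [7, 6, 2, 1, 0]
Visit 0, push []
Visit 1, push [7, 3]
Visit 3, push [6, 4]
Visit 4, push []
Visit 6, push []
Visit 7, push []
Visit 2, push []

DFS order: [5, 0, 1, 3, 4, 6, 7, 2]


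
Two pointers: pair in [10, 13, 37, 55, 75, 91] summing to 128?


lo=0(10)+hi=5(91)=101
lo=1(13)+hi=5(91)=104
lo=2(37)+hi=5(91)=128

Yes: 37+91=128


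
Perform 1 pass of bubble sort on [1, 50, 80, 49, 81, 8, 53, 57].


Initial: [1, 50, 80, 49, 81, 8, 53, 57]
Pass 1: [1, 50, 49, 80, 8, 53, 57, 81] (4 swaps)

After 1 pass: [1, 50, 49, 80, 8, 53, 57, 81]


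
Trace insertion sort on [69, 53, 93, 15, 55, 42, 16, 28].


Initial: [69, 53, 93, 15, 55, 42, 16, 28]
Insert 53: [53, 69, 93, 15, 55, 42, 16, 28]
Insert 93: [53, 69, 93, 15, 55, 42, 16, 28]
Insert 15: [15, 53, 69, 93, 55, 42, 16, 28]
Insert 55: [15, 53, 55, 69, 93, 42, 16, 28]
Insert 42: [15, 42, 53, 55, 69, 93, 16, 28]
Insert 16: [15, 16, 42, 53, 55, 69, 93, 28]
Insert 28: [15, 16, 28, 42, 53, 55, 69, 93]

Sorted: [15, 16, 28, 42, 53, 55, 69, 93]


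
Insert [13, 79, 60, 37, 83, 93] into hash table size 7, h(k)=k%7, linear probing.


Insert 13: h=6 -> slot 6
Insert 79: h=2 -> slot 2
Insert 60: h=4 -> slot 4
Insert 37: h=2, 1 probes -> slot 3
Insert 83: h=6, 1 probes -> slot 0
Insert 93: h=2, 3 probes -> slot 5

Table: [83, None, 79, 37, 60, 93, 13]


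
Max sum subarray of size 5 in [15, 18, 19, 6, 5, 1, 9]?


[0:5]: 63
[1:6]: 49
[2:7]: 40

Max: 63 at [0:5]


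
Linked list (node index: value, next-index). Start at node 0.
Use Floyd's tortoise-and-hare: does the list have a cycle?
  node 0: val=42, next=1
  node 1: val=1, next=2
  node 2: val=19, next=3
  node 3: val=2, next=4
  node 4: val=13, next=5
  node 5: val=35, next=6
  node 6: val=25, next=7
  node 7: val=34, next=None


Floyd's tortoise (slow, +1) and hare (fast, +2):
  init: slow=0, fast=0
  step 1: slow=1, fast=2
  step 2: slow=2, fast=4
  step 3: slow=3, fast=6
  step 4: fast 6->7->None, no cycle

Cycle: no


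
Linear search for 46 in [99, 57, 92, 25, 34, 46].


i=0: 99!=46
i=1: 57!=46
i=2: 92!=46
i=3: 25!=46
i=4: 34!=46
i=5: 46==46 found!

Found at 5, 6 comps


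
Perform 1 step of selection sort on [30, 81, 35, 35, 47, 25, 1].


Initial: [30, 81, 35, 35, 47, 25, 1]
Step 1: min=1 at 6
  Swap: [1, 81, 35, 35, 47, 25, 30]

After 1 step: [1, 81, 35, 35, 47, 25, 30]


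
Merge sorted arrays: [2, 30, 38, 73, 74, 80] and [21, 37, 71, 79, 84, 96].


Take 2 from A
Take 21 from B
Take 30 from A
Take 37 from B
Take 38 from A
Take 71 from B
Take 73 from A
Take 74 from A
Take 79 from B
Take 80 from A

Merged: [2, 21, 30, 37, 38, 71, 73, 74, 79, 80, 84, 96]


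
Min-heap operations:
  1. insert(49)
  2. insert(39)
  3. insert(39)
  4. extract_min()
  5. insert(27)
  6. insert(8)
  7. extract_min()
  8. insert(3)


insert(49) -> [49]
insert(39) -> [39, 49]
insert(39) -> [39, 49, 39]
extract_min()->39, [39, 49]
insert(27) -> [27, 49, 39]
insert(8) -> [8, 27, 39, 49]
extract_min()->8, [27, 49, 39]
insert(3) -> [3, 27, 39, 49]

Final heap: [3, 27, 39, 49]


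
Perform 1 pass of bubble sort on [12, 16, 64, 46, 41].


Initial: [12, 16, 64, 46, 41]
Pass 1: [12, 16, 46, 41, 64] (2 swaps)

After 1 pass: [12, 16, 46, 41, 64]


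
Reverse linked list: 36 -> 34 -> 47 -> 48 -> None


Step 1: curr=36, set curr.next=prev(None) | reversed so far: 36
Step 2: curr=34, set curr.next=prev(36) | reversed so far: 34 -> 36
Step 3: curr=47, set curr.next=prev(34) | reversed so far: 47 -> 34 -> 36
Step 4: curr=48, set curr.next=prev(47) | reversed so far: 48 -> 47 -> 34 -> 36

48 -> 47 -> 34 -> 36 -> None


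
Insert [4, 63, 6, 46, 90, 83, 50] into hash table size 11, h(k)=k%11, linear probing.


Insert 4: h=4 -> slot 4
Insert 63: h=8 -> slot 8
Insert 6: h=6 -> slot 6
Insert 46: h=2 -> slot 2
Insert 90: h=2, 1 probes -> slot 3
Insert 83: h=6, 1 probes -> slot 7
Insert 50: h=6, 3 probes -> slot 9

Table: [None, None, 46, 90, 4, None, 6, 83, 63, 50, None]


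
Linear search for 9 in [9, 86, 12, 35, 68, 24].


i=0: 9==9 found!

Found at 0, 1 comps


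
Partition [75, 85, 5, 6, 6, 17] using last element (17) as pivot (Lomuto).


Pivot: 17
  5 <= 17: swap -> [5, 85, 75, 6, 6, 17]
  6 <= 17: swap -> [5, 6, 75, 85, 6, 17]
  6 <= 17: swap -> [5, 6, 6, 85, 75, 17]
Place pivot at 3: [5, 6, 6, 17, 75, 85]

Partitioned: [5, 6, 6, 17, 75, 85]


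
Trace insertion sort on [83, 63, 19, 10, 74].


Initial: [83, 63, 19, 10, 74]
Insert 63: [63, 83, 19, 10, 74]
Insert 19: [19, 63, 83, 10, 74]
Insert 10: [10, 19, 63, 83, 74]
Insert 74: [10, 19, 63, 74, 83]

Sorted: [10, 19, 63, 74, 83]


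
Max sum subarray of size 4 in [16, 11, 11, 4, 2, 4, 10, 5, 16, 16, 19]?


[0:4]: 42
[1:5]: 28
[2:6]: 21
[3:7]: 20
[4:8]: 21
[5:9]: 35
[6:10]: 47
[7:11]: 56

Max: 56 at [7:11]


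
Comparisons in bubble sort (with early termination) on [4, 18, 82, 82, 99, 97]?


Algorithm: bubble sort (with early termination)
Input: [4, 18, 82, 82, 99, 97]
Sorted: [4, 18, 82, 82, 97, 99]

9


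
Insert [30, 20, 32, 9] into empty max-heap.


Insert 30: [30]
Insert 20: [30, 20]
Insert 32: [32, 20, 30]
Insert 9: [32, 20, 30, 9]

Final heap: [32, 20, 30, 9]


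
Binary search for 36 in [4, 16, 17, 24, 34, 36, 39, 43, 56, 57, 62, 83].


Step 1: lo=0, hi=11, mid=5, val=36

Found at index 5


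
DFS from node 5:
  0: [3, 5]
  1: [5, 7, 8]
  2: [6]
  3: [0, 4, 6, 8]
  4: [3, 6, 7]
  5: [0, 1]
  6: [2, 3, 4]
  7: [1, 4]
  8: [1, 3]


Visit 5, push [1, 0]
Visit 0, push [3]
Visit 3, push [8, 6, 4]
Visit 4, push [7, 6]
Visit 6, push [2]
Visit 2, push []
Visit 7, push [1]
Visit 1, push [8]
Visit 8, push []

DFS order: [5, 0, 3, 4, 6, 2, 7, 1, 8]


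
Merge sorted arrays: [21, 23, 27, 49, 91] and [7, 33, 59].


Take 7 from B
Take 21 from A
Take 23 from A
Take 27 from A
Take 33 from B
Take 49 from A
Take 59 from B

Merged: [7, 21, 23, 27, 33, 49, 59, 91]


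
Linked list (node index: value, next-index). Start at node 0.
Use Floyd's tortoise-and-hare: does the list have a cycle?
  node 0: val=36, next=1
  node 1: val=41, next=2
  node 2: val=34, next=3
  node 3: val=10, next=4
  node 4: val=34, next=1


Floyd's tortoise (slow, +1) and hare (fast, +2):
  init: slow=0, fast=0
  step 1: slow=1, fast=2
  step 2: slow=2, fast=4
  step 3: slow=3, fast=2
  step 4: slow=4, fast=4
  slow == fast at node 4: cycle detected

Cycle: yes


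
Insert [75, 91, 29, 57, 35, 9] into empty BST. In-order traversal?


Insert 75: root
Insert 91: R from 75
Insert 29: L from 75
Insert 57: L from 75 -> R from 29
Insert 35: L from 75 -> R from 29 -> L from 57
Insert 9: L from 75 -> L from 29

In-order: [9, 29, 35, 57, 75, 91]


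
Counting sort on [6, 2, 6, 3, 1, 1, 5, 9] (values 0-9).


Input: [6, 2, 6, 3, 1, 1, 5, 9]
Counts: [0, 2, 1, 1, 0, 1, 2, 0, 0, 1]

Sorted: [1, 1, 2, 3, 5, 6, 6, 9]


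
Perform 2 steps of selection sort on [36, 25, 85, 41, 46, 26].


Initial: [36, 25, 85, 41, 46, 26]
Step 1: min=25 at 1
  Swap: [25, 36, 85, 41, 46, 26]
Step 2: min=26 at 5
  Swap: [25, 26, 85, 41, 46, 36]

After 2 steps: [25, 26, 85, 41, 46, 36]


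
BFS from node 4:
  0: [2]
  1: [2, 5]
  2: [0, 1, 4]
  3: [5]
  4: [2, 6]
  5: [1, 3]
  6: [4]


Visit 4, enqueue [2, 6]
Visit 2, enqueue [0, 1]
Visit 6, enqueue []
Visit 0, enqueue []
Visit 1, enqueue [5]
Visit 5, enqueue [3]
Visit 3, enqueue []

BFS order: [4, 2, 6, 0, 1, 5, 3]


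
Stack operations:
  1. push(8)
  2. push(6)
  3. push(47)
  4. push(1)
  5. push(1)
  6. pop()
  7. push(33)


push(8) -> [8]
push(6) -> [8, 6]
push(47) -> [8, 6, 47]
push(1) -> [8, 6, 47, 1]
push(1) -> [8, 6, 47, 1, 1]
pop()->1, [8, 6, 47, 1]
push(33) -> [8, 6, 47, 1, 33]

Final stack: [8, 6, 47, 1, 33]


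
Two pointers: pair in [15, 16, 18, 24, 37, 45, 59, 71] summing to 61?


lo=0(15)+hi=7(71)=86
lo=0(15)+hi=6(59)=74
lo=0(15)+hi=5(45)=60
lo=1(16)+hi=5(45)=61

Yes: 16+45=61


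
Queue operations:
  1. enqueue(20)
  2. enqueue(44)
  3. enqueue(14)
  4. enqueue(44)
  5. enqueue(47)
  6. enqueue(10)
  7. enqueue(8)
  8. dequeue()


enqueue(20) -> [20]
enqueue(44) -> [20, 44]
enqueue(14) -> [20, 44, 14]
enqueue(44) -> [20, 44, 14, 44]
enqueue(47) -> [20, 44, 14, 44, 47]
enqueue(10) -> [20, 44, 14, 44, 47, 10]
enqueue(8) -> [20, 44, 14, 44, 47, 10, 8]
dequeue()->20, [44, 14, 44, 47, 10, 8]

Final queue: [44, 14, 44, 47, 10, 8]


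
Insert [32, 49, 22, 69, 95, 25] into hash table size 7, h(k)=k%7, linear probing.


Insert 32: h=4 -> slot 4
Insert 49: h=0 -> slot 0
Insert 22: h=1 -> slot 1
Insert 69: h=6 -> slot 6
Insert 95: h=4, 1 probes -> slot 5
Insert 25: h=4, 5 probes -> slot 2

Table: [49, 22, 25, None, 32, 95, 69]


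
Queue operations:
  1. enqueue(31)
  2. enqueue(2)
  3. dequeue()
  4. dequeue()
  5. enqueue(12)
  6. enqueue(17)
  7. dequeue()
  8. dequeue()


enqueue(31) -> [31]
enqueue(2) -> [31, 2]
dequeue()->31, [2]
dequeue()->2, []
enqueue(12) -> [12]
enqueue(17) -> [12, 17]
dequeue()->12, [17]
dequeue()->17, []

Final queue: []


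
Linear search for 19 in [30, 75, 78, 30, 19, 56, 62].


i=0: 30!=19
i=1: 75!=19
i=2: 78!=19
i=3: 30!=19
i=4: 19==19 found!

Found at 4, 5 comps


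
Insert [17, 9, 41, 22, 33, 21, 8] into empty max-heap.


Insert 17: [17]
Insert 9: [17, 9]
Insert 41: [41, 9, 17]
Insert 22: [41, 22, 17, 9]
Insert 33: [41, 33, 17, 9, 22]
Insert 21: [41, 33, 21, 9, 22, 17]
Insert 8: [41, 33, 21, 9, 22, 17, 8]

Final heap: [41, 33, 21, 9, 22, 17, 8]


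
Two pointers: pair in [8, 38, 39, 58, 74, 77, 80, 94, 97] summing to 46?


lo=0(8)+hi=8(97)=105
lo=0(8)+hi=7(94)=102
lo=0(8)+hi=6(80)=88
lo=0(8)+hi=5(77)=85
lo=0(8)+hi=4(74)=82
lo=0(8)+hi=3(58)=66
lo=0(8)+hi=2(39)=47
lo=0(8)+hi=1(38)=46

Yes: 8+38=46


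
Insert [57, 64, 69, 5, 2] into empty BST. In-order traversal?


Insert 57: root
Insert 64: R from 57
Insert 69: R from 57 -> R from 64
Insert 5: L from 57
Insert 2: L from 57 -> L from 5

In-order: [2, 5, 57, 64, 69]


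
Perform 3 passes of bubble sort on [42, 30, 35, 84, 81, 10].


Initial: [42, 30, 35, 84, 81, 10]
Pass 1: [30, 35, 42, 81, 10, 84] (4 swaps)
Pass 2: [30, 35, 42, 10, 81, 84] (1 swaps)
Pass 3: [30, 35, 10, 42, 81, 84] (1 swaps)

After 3 passes: [30, 35, 10, 42, 81, 84]


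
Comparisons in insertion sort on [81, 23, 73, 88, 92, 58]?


Algorithm: insertion sort
Input: [81, 23, 73, 88, 92, 58]
Sorted: [23, 58, 73, 81, 88, 92]

10


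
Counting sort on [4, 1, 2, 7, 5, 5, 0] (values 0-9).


Input: [4, 1, 2, 7, 5, 5, 0]
Counts: [1, 1, 1, 0, 1, 2, 0, 1, 0, 0]

Sorted: [0, 1, 2, 4, 5, 5, 7]


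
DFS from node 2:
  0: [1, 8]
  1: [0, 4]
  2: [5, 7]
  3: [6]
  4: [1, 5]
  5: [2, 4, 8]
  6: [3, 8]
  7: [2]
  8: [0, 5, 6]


Visit 2, push [7, 5]
Visit 5, push [8, 4]
Visit 4, push [1]
Visit 1, push [0]
Visit 0, push [8]
Visit 8, push [6]
Visit 6, push [3]
Visit 3, push []
Visit 7, push []

DFS order: [2, 5, 4, 1, 0, 8, 6, 3, 7]


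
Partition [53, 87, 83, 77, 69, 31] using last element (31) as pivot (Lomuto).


Pivot: 31
Place pivot at 0: [31, 87, 83, 77, 69, 53]

Partitioned: [31, 87, 83, 77, 69, 53]


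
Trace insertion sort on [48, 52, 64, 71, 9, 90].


Initial: [48, 52, 64, 71, 9, 90]
Insert 52: [48, 52, 64, 71, 9, 90]
Insert 64: [48, 52, 64, 71, 9, 90]
Insert 71: [48, 52, 64, 71, 9, 90]
Insert 9: [9, 48, 52, 64, 71, 90]
Insert 90: [9, 48, 52, 64, 71, 90]

Sorted: [9, 48, 52, 64, 71, 90]


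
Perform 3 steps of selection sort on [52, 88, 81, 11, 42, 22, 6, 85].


Initial: [52, 88, 81, 11, 42, 22, 6, 85]
Step 1: min=6 at 6
  Swap: [6, 88, 81, 11, 42, 22, 52, 85]
Step 2: min=11 at 3
  Swap: [6, 11, 81, 88, 42, 22, 52, 85]
Step 3: min=22 at 5
  Swap: [6, 11, 22, 88, 42, 81, 52, 85]

After 3 steps: [6, 11, 22, 88, 42, 81, 52, 85]


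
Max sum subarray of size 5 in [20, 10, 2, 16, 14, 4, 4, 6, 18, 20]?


[0:5]: 62
[1:6]: 46
[2:7]: 40
[3:8]: 44
[4:9]: 46
[5:10]: 52

Max: 62 at [0:5]


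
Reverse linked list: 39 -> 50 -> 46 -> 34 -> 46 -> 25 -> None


Step 1: curr=39, set curr.next=prev(None) | reversed so far: 39
Step 2: curr=50, set curr.next=prev(39) | reversed so far: 50 -> 39
Step 3: curr=46, set curr.next=prev(50) | reversed so far: 46 -> 50 -> 39
Step 4: curr=34, set curr.next=prev(46) | reversed so far: 34 -> 46 -> 50 -> 39
Step 5: curr=46, set curr.next=prev(34) | reversed so far: 46 -> 34 -> 46 -> 50 -> 39
Step 6: curr=25, set curr.next=prev(46) | reversed so far: 25 -> 46 -> 34 -> 46 -> 50 -> 39

25 -> 46 -> 34 -> 46 -> 50 -> 39 -> None


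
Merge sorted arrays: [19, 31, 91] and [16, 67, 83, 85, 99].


Take 16 from B
Take 19 from A
Take 31 from A
Take 67 from B
Take 83 from B
Take 85 from B
Take 91 from A

Merged: [16, 19, 31, 67, 83, 85, 91, 99]


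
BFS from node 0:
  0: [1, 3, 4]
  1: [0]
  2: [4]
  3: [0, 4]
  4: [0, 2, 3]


Visit 0, enqueue [1, 3, 4]
Visit 1, enqueue []
Visit 3, enqueue []
Visit 4, enqueue [2]
Visit 2, enqueue []

BFS order: [0, 1, 3, 4, 2]


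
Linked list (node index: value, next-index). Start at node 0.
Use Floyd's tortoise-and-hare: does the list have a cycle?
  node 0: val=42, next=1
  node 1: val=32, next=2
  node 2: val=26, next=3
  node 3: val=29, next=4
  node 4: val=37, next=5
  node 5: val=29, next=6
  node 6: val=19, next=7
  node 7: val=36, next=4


Floyd's tortoise (slow, +1) and hare (fast, +2):
  init: slow=0, fast=0
  step 1: slow=1, fast=2
  step 2: slow=2, fast=4
  step 3: slow=3, fast=6
  step 4: slow=4, fast=4
  slow == fast at node 4: cycle detected

Cycle: yes


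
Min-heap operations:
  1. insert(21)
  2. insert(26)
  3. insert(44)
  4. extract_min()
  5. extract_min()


insert(21) -> [21]
insert(26) -> [21, 26]
insert(44) -> [21, 26, 44]
extract_min()->21, [26, 44]
extract_min()->26, [44]

Final heap: [44]


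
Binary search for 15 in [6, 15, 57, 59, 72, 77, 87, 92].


Step 1: lo=0, hi=7, mid=3, val=59
Step 2: lo=0, hi=2, mid=1, val=15

Found at index 1


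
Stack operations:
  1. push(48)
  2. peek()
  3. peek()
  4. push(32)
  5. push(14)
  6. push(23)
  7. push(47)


push(48) -> [48]
peek()->48
peek()->48
push(32) -> [48, 32]
push(14) -> [48, 32, 14]
push(23) -> [48, 32, 14, 23]
push(47) -> [48, 32, 14, 23, 47]

Final stack: [48, 32, 14, 23, 47]


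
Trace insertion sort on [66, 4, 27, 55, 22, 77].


Initial: [66, 4, 27, 55, 22, 77]
Insert 4: [4, 66, 27, 55, 22, 77]
Insert 27: [4, 27, 66, 55, 22, 77]
Insert 55: [4, 27, 55, 66, 22, 77]
Insert 22: [4, 22, 27, 55, 66, 77]
Insert 77: [4, 22, 27, 55, 66, 77]

Sorted: [4, 22, 27, 55, 66, 77]


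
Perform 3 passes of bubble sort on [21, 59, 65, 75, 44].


Initial: [21, 59, 65, 75, 44]
Pass 1: [21, 59, 65, 44, 75] (1 swaps)
Pass 2: [21, 59, 44, 65, 75] (1 swaps)
Pass 3: [21, 44, 59, 65, 75] (1 swaps)

After 3 passes: [21, 44, 59, 65, 75]


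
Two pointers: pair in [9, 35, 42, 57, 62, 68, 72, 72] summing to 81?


lo=0(9)+hi=7(72)=81

Yes: 9+72=81


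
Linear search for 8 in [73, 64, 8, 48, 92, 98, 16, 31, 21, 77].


i=0: 73!=8
i=1: 64!=8
i=2: 8==8 found!

Found at 2, 3 comps


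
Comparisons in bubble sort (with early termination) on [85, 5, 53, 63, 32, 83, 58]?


Algorithm: bubble sort (with early termination)
Input: [85, 5, 53, 63, 32, 83, 58]
Sorted: [5, 32, 53, 58, 63, 83, 85]

18


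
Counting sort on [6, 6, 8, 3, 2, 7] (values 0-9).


Input: [6, 6, 8, 3, 2, 7]
Counts: [0, 0, 1, 1, 0, 0, 2, 1, 1, 0]

Sorted: [2, 3, 6, 6, 7, 8]


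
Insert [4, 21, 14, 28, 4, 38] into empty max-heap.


Insert 4: [4]
Insert 21: [21, 4]
Insert 14: [21, 4, 14]
Insert 28: [28, 21, 14, 4]
Insert 4: [28, 21, 14, 4, 4]
Insert 38: [38, 21, 28, 4, 4, 14]

Final heap: [38, 21, 28, 4, 4, 14]


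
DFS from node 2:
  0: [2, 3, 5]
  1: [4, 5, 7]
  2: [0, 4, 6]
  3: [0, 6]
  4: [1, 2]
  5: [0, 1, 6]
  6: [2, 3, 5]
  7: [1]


Visit 2, push [6, 4, 0]
Visit 0, push [5, 3]
Visit 3, push [6]
Visit 6, push [5]
Visit 5, push [1]
Visit 1, push [7, 4]
Visit 4, push []
Visit 7, push []

DFS order: [2, 0, 3, 6, 5, 1, 4, 7]


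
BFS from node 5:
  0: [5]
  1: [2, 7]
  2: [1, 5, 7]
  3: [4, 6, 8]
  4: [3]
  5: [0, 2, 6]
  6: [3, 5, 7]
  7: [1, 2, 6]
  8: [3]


Visit 5, enqueue [0, 2, 6]
Visit 0, enqueue []
Visit 2, enqueue [1, 7]
Visit 6, enqueue [3]
Visit 1, enqueue []
Visit 7, enqueue []
Visit 3, enqueue [4, 8]
Visit 4, enqueue []
Visit 8, enqueue []

BFS order: [5, 0, 2, 6, 1, 7, 3, 4, 8]


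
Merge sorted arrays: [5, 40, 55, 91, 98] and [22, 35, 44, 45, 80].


Take 5 from A
Take 22 from B
Take 35 from B
Take 40 from A
Take 44 from B
Take 45 from B
Take 55 from A
Take 80 from B

Merged: [5, 22, 35, 40, 44, 45, 55, 80, 91, 98]


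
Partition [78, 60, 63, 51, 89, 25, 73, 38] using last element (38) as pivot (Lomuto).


Pivot: 38
  25 <= 38: swap -> [25, 60, 63, 51, 89, 78, 73, 38]
Place pivot at 1: [25, 38, 63, 51, 89, 78, 73, 60]

Partitioned: [25, 38, 63, 51, 89, 78, 73, 60]


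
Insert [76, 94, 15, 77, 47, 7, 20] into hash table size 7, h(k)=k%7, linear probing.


Insert 76: h=6 -> slot 6
Insert 94: h=3 -> slot 3
Insert 15: h=1 -> slot 1
Insert 77: h=0 -> slot 0
Insert 47: h=5 -> slot 5
Insert 7: h=0, 2 probes -> slot 2
Insert 20: h=6, 5 probes -> slot 4

Table: [77, 15, 7, 94, 20, 47, 76]


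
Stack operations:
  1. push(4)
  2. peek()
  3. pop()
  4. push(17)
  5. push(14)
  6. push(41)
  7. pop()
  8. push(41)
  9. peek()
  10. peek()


push(4) -> [4]
peek()->4
pop()->4, []
push(17) -> [17]
push(14) -> [17, 14]
push(41) -> [17, 14, 41]
pop()->41, [17, 14]
push(41) -> [17, 14, 41]
peek()->41
peek()->41

Final stack: [17, 14, 41]


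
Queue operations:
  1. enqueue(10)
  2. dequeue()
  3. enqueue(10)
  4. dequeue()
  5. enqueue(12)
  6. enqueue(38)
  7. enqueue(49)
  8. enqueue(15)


enqueue(10) -> [10]
dequeue()->10, []
enqueue(10) -> [10]
dequeue()->10, []
enqueue(12) -> [12]
enqueue(38) -> [12, 38]
enqueue(49) -> [12, 38, 49]
enqueue(15) -> [12, 38, 49, 15]

Final queue: [12, 38, 49, 15]


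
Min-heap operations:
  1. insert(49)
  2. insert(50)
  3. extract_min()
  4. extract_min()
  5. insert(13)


insert(49) -> [49]
insert(50) -> [49, 50]
extract_min()->49, [50]
extract_min()->50, []
insert(13) -> [13]

Final heap: [13]


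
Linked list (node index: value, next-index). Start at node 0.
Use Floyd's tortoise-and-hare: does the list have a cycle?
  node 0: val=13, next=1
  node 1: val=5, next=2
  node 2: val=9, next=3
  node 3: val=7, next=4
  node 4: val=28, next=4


Floyd's tortoise (slow, +1) and hare (fast, +2):
  init: slow=0, fast=0
  step 1: slow=1, fast=2
  step 2: slow=2, fast=4
  step 3: slow=3, fast=4
  step 4: slow=4, fast=4
  slow == fast at node 4: cycle detected

Cycle: yes


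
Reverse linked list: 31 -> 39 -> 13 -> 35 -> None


Step 1: curr=31, set curr.next=prev(None) | reversed so far: 31
Step 2: curr=39, set curr.next=prev(31) | reversed so far: 39 -> 31
Step 3: curr=13, set curr.next=prev(39) | reversed so far: 13 -> 39 -> 31
Step 4: curr=35, set curr.next=prev(13) | reversed so far: 35 -> 13 -> 39 -> 31

35 -> 13 -> 39 -> 31 -> None


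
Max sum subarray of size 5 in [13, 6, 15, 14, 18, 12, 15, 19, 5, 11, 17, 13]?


[0:5]: 66
[1:6]: 65
[2:7]: 74
[3:8]: 78
[4:9]: 69
[5:10]: 62
[6:11]: 67
[7:12]: 65

Max: 78 at [3:8]


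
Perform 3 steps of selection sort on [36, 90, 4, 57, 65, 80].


Initial: [36, 90, 4, 57, 65, 80]
Step 1: min=4 at 2
  Swap: [4, 90, 36, 57, 65, 80]
Step 2: min=36 at 2
  Swap: [4, 36, 90, 57, 65, 80]
Step 3: min=57 at 3
  Swap: [4, 36, 57, 90, 65, 80]

After 3 steps: [4, 36, 57, 90, 65, 80]


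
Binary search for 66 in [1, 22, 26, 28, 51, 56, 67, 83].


Step 1: lo=0, hi=7, mid=3, val=28
Step 2: lo=4, hi=7, mid=5, val=56
Step 3: lo=6, hi=7, mid=6, val=67

Not found


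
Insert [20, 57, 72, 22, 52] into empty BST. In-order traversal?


Insert 20: root
Insert 57: R from 20
Insert 72: R from 20 -> R from 57
Insert 22: R from 20 -> L from 57
Insert 52: R from 20 -> L from 57 -> R from 22

In-order: [20, 22, 52, 57, 72]


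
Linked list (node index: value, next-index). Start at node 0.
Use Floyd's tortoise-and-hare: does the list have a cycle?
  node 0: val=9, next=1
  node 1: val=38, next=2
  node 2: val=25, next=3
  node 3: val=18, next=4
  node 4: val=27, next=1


Floyd's tortoise (slow, +1) and hare (fast, +2):
  init: slow=0, fast=0
  step 1: slow=1, fast=2
  step 2: slow=2, fast=4
  step 3: slow=3, fast=2
  step 4: slow=4, fast=4
  slow == fast at node 4: cycle detected

Cycle: yes


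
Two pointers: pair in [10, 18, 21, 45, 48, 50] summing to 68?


lo=0(10)+hi=5(50)=60
lo=1(18)+hi=5(50)=68

Yes: 18+50=68


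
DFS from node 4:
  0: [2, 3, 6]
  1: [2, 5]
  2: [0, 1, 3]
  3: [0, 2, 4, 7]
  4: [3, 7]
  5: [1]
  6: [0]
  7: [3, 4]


Visit 4, push [7, 3]
Visit 3, push [7, 2, 0]
Visit 0, push [6, 2]
Visit 2, push [1]
Visit 1, push [5]
Visit 5, push []
Visit 6, push []
Visit 7, push []

DFS order: [4, 3, 0, 2, 1, 5, 6, 7]


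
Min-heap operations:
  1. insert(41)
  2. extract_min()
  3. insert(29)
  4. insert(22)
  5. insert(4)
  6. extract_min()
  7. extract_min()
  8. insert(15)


insert(41) -> [41]
extract_min()->41, []
insert(29) -> [29]
insert(22) -> [22, 29]
insert(4) -> [4, 29, 22]
extract_min()->4, [22, 29]
extract_min()->22, [29]
insert(15) -> [15, 29]

Final heap: [15, 29]


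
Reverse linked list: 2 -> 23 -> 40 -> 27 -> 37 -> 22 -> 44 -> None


Step 1: curr=2, set curr.next=prev(None) | reversed so far: 2
Step 2: curr=23, set curr.next=prev(2) | reversed so far: 23 -> 2
Step 3: curr=40, set curr.next=prev(23) | reversed so far: 40 -> 23 -> 2
Step 4: curr=27, set curr.next=prev(40) | reversed so far: 27 -> 40 -> 23 -> 2
Step 5: curr=37, set curr.next=prev(27) | reversed so far: 37 -> 27 -> 40 -> 23 -> 2
Step 6: curr=22, set curr.next=prev(37) | reversed so far: 22 -> 37 -> 27 -> 40 -> 23 -> 2
Step 7: curr=44, set curr.next=prev(22) | reversed so far: 44 -> 22 -> 37 -> 27 -> 40 -> 23 -> 2

44 -> 22 -> 37 -> 27 -> 40 -> 23 -> 2 -> None


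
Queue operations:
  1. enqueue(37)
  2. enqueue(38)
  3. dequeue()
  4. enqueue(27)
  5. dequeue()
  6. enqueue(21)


enqueue(37) -> [37]
enqueue(38) -> [37, 38]
dequeue()->37, [38]
enqueue(27) -> [38, 27]
dequeue()->38, [27]
enqueue(21) -> [27, 21]

Final queue: [27, 21]


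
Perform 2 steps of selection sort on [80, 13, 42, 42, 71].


Initial: [80, 13, 42, 42, 71]
Step 1: min=13 at 1
  Swap: [13, 80, 42, 42, 71]
Step 2: min=42 at 2
  Swap: [13, 42, 80, 42, 71]

After 2 steps: [13, 42, 80, 42, 71]


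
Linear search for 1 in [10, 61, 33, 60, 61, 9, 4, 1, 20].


i=0: 10!=1
i=1: 61!=1
i=2: 33!=1
i=3: 60!=1
i=4: 61!=1
i=5: 9!=1
i=6: 4!=1
i=7: 1==1 found!

Found at 7, 8 comps


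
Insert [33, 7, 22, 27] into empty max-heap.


Insert 33: [33]
Insert 7: [33, 7]
Insert 22: [33, 7, 22]
Insert 27: [33, 27, 22, 7]

Final heap: [33, 27, 22, 7]


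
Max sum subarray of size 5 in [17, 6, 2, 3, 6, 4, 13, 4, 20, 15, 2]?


[0:5]: 34
[1:6]: 21
[2:7]: 28
[3:8]: 30
[4:9]: 47
[5:10]: 56
[6:11]: 54

Max: 56 at [5:10]


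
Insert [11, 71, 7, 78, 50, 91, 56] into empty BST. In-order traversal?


Insert 11: root
Insert 71: R from 11
Insert 7: L from 11
Insert 78: R from 11 -> R from 71
Insert 50: R from 11 -> L from 71
Insert 91: R from 11 -> R from 71 -> R from 78
Insert 56: R from 11 -> L from 71 -> R from 50

In-order: [7, 11, 50, 56, 71, 78, 91]


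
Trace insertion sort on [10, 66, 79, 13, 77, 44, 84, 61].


Initial: [10, 66, 79, 13, 77, 44, 84, 61]
Insert 66: [10, 66, 79, 13, 77, 44, 84, 61]
Insert 79: [10, 66, 79, 13, 77, 44, 84, 61]
Insert 13: [10, 13, 66, 79, 77, 44, 84, 61]
Insert 77: [10, 13, 66, 77, 79, 44, 84, 61]
Insert 44: [10, 13, 44, 66, 77, 79, 84, 61]
Insert 84: [10, 13, 44, 66, 77, 79, 84, 61]
Insert 61: [10, 13, 44, 61, 66, 77, 79, 84]

Sorted: [10, 13, 44, 61, 66, 77, 79, 84]


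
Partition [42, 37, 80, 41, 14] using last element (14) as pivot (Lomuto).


Pivot: 14
Place pivot at 0: [14, 37, 80, 41, 42]

Partitioned: [14, 37, 80, 41, 42]


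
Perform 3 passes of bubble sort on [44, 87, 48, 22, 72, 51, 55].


Initial: [44, 87, 48, 22, 72, 51, 55]
Pass 1: [44, 48, 22, 72, 51, 55, 87] (5 swaps)
Pass 2: [44, 22, 48, 51, 55, 72, 87] (3 swaps)
Pass 3: [22, 44, 48, 51, 55, 72, 87] (1 swaps)

After 3 passes: [22, 44, 48, 51, 55, 72, 87]


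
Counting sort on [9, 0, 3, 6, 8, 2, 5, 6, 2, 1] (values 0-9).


Input: [9, 0, 3, 6, 8, 2, 5, 6, 2, 1]
Counts: [1, 1, 2, 1, 0, 1, 2, 0, 1, 1]

Sorted: [0, 1, 2, 2, 3, 5, 6, 6, 8, 9]


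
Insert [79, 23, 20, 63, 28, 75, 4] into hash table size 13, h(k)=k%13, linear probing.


Insert 79: h=1 -> slot 1
Insert 23: h=10 -> slot 10
Insert 20: h=7 -> slot 7
Insert 63: h=11 -> slot 11
Insert 28: h=2 -> slot 2
Insert 75: h=10, 2 probes -> slot 12
Insert 4: h=4 -> slot 4

Table: [None, 79, 28, None, 4, None, None, 20, None, None, 23, 63, 75]


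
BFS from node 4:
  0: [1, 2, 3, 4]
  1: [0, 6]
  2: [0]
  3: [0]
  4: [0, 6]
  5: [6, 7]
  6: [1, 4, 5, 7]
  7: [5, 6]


Visit 4, enqueue [0, 6]
Visit 0, enqueue [1, 2, 3]
Visit 6, enqueue [5, 7]
Visit 1, enqueue []
Visit 2, enqueue []
Visit 3, enqueue []
Visit 5, enqueue []
Visit 7, enqueue []

BFS order: [4, 0, 6, 1, 2, 3, 5, 7]


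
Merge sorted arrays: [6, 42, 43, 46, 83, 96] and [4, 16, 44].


Take 4 from B
Take 6 from A
Take 16 from B
Take 42 from A
Take 43 from A
Take 44 from B

Merged: [4, 6, 16, 42, 43, 44, 46, 83, 96]


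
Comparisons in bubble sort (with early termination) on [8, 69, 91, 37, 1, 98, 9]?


Algorithm: bubble sort (with early termination)
Input: [8, 69, 91, 37, 1, 98, 9]
Sorted: [1, 8, 9, 37, 69, 91, 98]

20


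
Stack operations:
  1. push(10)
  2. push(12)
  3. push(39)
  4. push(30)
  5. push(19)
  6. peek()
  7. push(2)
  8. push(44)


push(10) -> [10]
push(12) -> [10, 12]
push(39) -> [10, 12, 39]
push(30) -> [10, 12, 39, 30]
push(19) -> [10, 12, 39, 30, 19]
peek()->19
push(2) -> [10, 12, 39, 30, 19, 2]
push(44) -> [10, 12, 39, 30, 19, 2, 44]

Final stack: [10, 12, 39, 30, 19, 2, 44]


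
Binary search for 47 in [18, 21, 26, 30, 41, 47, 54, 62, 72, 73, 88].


Step 1: lo=0, hi=10, mid=5, val=47

Found at index 5


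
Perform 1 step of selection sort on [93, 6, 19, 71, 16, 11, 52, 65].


Initial: [93, 6, 19, 71, 16, 11, 52, 65]
Step 1: min=6 at 1
  Swap: [6, 93, 19, 71, 16, 11, 52, 65]

After 1 step: [6, 93, 19, 71, 16, 11, 52, 65]


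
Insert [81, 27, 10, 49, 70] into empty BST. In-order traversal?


Insert 81: root
Insert 27: L from 81
Insert 10: L from 81 -> L from 27
Insert 49: L from 81 -> R from 27
Insert 70: L from 81 -> R from 27 -> R from 49

In-order: [10, 27, 49, 70, 81]


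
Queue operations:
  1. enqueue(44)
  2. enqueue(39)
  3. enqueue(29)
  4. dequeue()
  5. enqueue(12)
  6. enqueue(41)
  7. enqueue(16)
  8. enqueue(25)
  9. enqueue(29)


enqueue(44) -> [44]
enqueue(39) -> [44, 39]
enqueue(29) -> [44, 39, 29]
dequeue()->44, [39, 29]
enqueue(12) -> [39, 29, 12]
enqueue(41) -> [39, 29, 12, 41]
enqueue(16) -> [39, 29, 12, 41, 16]
enqueue(25) -> [39, 29, 12, 41, 16, 25]
enqueue(29) -> [39, 29, 12, 41, 16, 25, 29]

Final queue: [39, 29, 12, 41, 16, 25, 29]


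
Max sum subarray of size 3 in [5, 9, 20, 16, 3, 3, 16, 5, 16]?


[0:3]: 34
[1:4]: 45
[2:5]: 39
[3:6]: 22
[4:7]: 22
[5:8]: 24
[6:9]: 37

Max: 45 at [1:4]


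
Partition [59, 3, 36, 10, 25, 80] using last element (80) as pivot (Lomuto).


Pivot: 80
  59 <= 80: advance i (no swap)
  3 <= 80: advance i (no swap)
  36 <= 80: advance i (no swap)
  10 <= 80: advance i (no swap)
  25 <= 80: advance i (no swap)
Place pivot at 5: [59, 3, 36, 10, 25, 80]

Partitioned: [59, 3, 36, 10, 25, 80]


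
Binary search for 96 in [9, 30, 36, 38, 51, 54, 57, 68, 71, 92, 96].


Step 1: lo=0, hi=10, mid=5, val=54
Step 2: lo=6, hi=10, mid=8, val=71
Step 3: lo=9, hi=10, mid=9, val=92
Step 4: lo=10, hi=10, mid=10, val=96

Found at index 10


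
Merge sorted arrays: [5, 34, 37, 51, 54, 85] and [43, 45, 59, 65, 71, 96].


Take 5 from A
Take 34 from A
Take 37 from A
Take 43 from B
Take 45 from B
Take 51 from A
Take 54 from A
Take 59 from B
Take 65 from B
Take 71 from B
Take 85 from A

Merged: [5, 34, 37, 43, 45, 51, 54, 59, 65, 71, 85, 96]
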